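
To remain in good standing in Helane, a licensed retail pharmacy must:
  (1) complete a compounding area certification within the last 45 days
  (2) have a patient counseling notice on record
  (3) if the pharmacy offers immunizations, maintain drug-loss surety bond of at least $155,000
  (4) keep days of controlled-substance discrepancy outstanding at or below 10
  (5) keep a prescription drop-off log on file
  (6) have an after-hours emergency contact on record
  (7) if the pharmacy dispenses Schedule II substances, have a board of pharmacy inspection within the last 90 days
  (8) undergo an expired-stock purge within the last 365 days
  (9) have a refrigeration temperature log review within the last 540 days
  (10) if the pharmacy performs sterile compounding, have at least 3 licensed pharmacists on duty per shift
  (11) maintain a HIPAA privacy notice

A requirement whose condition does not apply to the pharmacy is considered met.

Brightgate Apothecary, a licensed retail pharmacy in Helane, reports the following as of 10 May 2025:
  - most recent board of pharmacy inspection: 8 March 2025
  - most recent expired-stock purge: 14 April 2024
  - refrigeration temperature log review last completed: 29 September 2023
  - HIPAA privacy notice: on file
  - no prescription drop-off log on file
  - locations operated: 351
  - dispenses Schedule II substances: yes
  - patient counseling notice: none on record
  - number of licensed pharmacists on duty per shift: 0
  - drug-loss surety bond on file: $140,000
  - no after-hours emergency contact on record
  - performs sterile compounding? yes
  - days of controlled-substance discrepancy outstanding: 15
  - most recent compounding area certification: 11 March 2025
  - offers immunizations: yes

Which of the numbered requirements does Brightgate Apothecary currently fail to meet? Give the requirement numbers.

1, 2, 3, 4, 5, 6, 8, 9, 10

1. compounding area certification 60 days ago vs limit 45 → not met
2. patient counseling notice absent → not met
3. condition 'offers immunizations' holds; drug-loss surety bond $140,000 < $155,000 → not met
4. days of controlled-substance discrepancy outstanding 15 > 10 → not met
5. prescription drop-off log absent → not met
6. after-hours emergency contact absent → not met
7. condition 'dispenses Schedule II substances' holds; board of pharmacy inspection 63 days ago vs limit 90 → met
8. expired-stock purge 391 days ago vs limit 365 → not met
9. refrigeration temperature log review 589 days ago vs limit 540 → not met
10. condition 'performs sterile compounding' holds; licensed pharmacists on duty per shift 0 < 3 → not met
11. HIPAA privacy notice present → met
Not met: 1, 2, 3, 4, 5, 6, 8, 9, 10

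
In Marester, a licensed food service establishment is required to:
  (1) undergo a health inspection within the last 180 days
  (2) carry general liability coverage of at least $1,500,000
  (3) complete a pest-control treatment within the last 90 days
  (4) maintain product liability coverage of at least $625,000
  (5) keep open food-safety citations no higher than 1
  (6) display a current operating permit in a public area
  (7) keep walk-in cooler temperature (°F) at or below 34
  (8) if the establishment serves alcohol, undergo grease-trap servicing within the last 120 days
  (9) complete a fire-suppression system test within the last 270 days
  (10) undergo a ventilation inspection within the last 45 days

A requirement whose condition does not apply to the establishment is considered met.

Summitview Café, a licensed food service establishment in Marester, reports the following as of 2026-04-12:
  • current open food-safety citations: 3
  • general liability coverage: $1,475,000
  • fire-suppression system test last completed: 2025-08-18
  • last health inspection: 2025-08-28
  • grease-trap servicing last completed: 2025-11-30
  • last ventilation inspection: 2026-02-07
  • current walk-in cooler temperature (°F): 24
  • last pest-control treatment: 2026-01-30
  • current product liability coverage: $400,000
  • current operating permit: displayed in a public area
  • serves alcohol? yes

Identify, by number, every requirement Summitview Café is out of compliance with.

1. health inspection 227 days ago vs limit 180 → not met
2. general liability coverage $1,475,000 < $1,500,000 → not met
3. pest-control treatment 72 days ago vs limit 90 → met
4. product liability coverage $400,000 < $625,000 → not met
5. open food-safety citations 3 > 1 → not met
6. current operating permit present → met
7. walk-in cooler temperature (°F) 24 ≤ 34 → met
8. condition 'serves alcohol' holds; grease-trap servicing 133 days ago vs limit 120 → not met
9. fire-suppression system test 237 days ago vs limit 270 → met
10. ventilation inspection 64 days ago vs limit 45 → not met
Not met: 1, 2, 4, 5, 8, 10

1, 2, 4, 5, 8, 10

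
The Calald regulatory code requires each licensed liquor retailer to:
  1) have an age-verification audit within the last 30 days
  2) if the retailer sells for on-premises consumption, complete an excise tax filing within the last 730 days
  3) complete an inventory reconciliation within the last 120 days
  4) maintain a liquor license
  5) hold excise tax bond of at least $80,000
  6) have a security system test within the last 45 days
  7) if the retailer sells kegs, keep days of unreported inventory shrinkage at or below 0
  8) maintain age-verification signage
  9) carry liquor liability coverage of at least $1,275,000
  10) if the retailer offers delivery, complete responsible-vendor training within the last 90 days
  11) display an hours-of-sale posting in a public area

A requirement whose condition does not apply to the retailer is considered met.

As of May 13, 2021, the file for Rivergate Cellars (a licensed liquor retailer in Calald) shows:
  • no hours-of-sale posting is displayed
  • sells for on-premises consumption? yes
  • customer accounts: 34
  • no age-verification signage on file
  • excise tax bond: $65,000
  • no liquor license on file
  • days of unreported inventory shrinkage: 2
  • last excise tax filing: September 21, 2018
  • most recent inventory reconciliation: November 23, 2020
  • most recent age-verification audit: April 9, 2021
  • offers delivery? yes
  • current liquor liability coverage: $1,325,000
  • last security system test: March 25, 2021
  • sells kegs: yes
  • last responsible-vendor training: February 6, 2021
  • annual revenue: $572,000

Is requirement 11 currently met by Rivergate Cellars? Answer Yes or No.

11. hours-of-sale posting absent → not met

No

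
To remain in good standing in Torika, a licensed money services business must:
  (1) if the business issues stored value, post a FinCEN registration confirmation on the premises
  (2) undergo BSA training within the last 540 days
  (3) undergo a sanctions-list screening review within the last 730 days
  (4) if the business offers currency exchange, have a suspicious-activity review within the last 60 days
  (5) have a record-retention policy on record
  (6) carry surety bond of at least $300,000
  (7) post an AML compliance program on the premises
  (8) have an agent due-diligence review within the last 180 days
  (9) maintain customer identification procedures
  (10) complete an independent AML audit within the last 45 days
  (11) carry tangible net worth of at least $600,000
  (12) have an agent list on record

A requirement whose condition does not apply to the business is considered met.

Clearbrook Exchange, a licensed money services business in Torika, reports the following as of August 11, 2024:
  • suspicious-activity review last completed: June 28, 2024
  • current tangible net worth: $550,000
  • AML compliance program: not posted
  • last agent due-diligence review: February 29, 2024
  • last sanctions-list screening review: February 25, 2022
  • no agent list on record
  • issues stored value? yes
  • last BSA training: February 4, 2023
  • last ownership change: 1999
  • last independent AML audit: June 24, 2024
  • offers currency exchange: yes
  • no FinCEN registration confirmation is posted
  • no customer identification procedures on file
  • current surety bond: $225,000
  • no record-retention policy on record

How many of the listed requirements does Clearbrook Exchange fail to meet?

10

1. condition 'issues stored value' holds; FinCEN registration confirmation absent → not met
2. BSA training 554 days ago vs limit 540 → not met
3. sanctions-list screening review 898 days ago vs limit 730 → not met
4. condition 'offers currency exchange' holds; suspicious-activity review 44 days ago vs limit 60 → met
5. record-retention policy absent → not met
6. surety bond $225,000 < $300,000 → not met
7. AML compliance program absent → not met
8. agent due-diligence review 164 days ago vs limit 180 → met
9. customer identification procedures absent → not met
10. independent AML audit 48 days ago vs limit 45 → not met
11. tangible net worth $550,000 < $600,000 → not met
12. agent list absent → not met
Not met: 10 of 12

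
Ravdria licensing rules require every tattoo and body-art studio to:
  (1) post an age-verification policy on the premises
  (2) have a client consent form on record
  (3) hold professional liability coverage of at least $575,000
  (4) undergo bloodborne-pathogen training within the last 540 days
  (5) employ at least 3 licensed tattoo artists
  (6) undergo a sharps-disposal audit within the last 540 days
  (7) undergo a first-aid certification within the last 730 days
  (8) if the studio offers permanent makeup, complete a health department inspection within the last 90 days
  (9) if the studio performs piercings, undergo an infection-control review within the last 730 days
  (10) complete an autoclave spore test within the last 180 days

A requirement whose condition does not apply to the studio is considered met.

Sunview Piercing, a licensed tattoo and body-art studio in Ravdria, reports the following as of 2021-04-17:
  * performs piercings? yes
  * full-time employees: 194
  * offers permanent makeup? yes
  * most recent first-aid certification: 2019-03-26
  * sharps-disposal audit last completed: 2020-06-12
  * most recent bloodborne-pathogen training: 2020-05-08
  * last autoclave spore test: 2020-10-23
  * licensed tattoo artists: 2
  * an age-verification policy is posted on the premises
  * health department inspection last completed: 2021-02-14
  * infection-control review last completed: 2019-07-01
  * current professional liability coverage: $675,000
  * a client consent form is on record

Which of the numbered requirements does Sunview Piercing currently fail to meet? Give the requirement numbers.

1. age-verification policy present → met
2. client consent form present → met
3. professional liability coverage $675,000 ≥ $575,000 → met
4. bloodborne-pathogen training 344 days ago vs limit 540 → met
5. licensed tattoo artists 2 < 3 → not met
6. sharps-disposal audit 309 days ago vs limit 540 → met
7. first-aid certification 753 days ago vs limit 730 → not met
8. condition 'offers permanent makeup' holds; health department inspection 62 days ago vs limit 90 → met
9. condition 'performs piercings' holds; infection-control review 656 days ago vs limit 730 → met
10. autoclave spore test 176 days ago vs limit 180 → met
Not met: 5, 7

5, 7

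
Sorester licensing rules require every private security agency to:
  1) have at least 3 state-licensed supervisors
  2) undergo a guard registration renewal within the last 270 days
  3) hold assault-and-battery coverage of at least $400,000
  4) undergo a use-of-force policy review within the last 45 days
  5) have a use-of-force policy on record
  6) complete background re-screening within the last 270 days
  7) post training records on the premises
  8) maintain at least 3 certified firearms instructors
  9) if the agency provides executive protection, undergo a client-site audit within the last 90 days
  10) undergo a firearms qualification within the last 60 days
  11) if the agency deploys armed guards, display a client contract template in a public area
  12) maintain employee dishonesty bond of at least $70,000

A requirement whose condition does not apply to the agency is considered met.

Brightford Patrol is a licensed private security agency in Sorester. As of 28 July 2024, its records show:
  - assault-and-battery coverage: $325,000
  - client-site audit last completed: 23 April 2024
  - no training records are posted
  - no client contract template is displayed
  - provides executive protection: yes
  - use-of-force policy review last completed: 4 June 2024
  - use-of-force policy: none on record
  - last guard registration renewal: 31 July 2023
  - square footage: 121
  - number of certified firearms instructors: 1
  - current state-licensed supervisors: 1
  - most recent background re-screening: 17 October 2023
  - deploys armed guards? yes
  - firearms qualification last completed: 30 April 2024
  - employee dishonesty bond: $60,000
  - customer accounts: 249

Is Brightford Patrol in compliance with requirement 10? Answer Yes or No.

10. firearms qualification 89 days ago vs limit 60 → not met

No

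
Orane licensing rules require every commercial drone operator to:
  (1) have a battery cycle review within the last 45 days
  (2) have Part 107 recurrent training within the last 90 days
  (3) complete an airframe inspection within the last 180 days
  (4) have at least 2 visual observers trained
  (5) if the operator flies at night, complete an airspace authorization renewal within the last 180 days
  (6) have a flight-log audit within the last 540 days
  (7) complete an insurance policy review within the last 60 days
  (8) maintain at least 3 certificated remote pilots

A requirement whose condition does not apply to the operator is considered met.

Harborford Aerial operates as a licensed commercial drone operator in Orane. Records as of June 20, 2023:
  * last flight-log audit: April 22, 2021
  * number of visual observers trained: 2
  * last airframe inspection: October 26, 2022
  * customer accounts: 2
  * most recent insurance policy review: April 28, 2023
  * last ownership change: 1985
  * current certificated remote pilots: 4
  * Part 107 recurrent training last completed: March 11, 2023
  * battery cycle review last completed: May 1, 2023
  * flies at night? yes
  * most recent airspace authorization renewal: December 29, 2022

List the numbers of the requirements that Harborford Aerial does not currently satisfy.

1, 2, 3, 6

1. battery cycle review 50 days ago vs limit 45 → not met
2. Part 107 recurrent training 101 days ago vs limit 90 → not met
3. airframe inspection 237 days ago vs limit 180 → not met
4. visual observers trained 2 ≥ 2 → met
5. condition 'flies at night' holds; airspace authorization renewal 173 days ago vs limit 180 → met
6. flight-log audit 789 days ago vs limit 540 → not met
7. insurance policy review 53 days ago vs limit 60 → met
8. certificated remote pilots 4 ≥ 3 → met
Not met: 1, 2, 3, 6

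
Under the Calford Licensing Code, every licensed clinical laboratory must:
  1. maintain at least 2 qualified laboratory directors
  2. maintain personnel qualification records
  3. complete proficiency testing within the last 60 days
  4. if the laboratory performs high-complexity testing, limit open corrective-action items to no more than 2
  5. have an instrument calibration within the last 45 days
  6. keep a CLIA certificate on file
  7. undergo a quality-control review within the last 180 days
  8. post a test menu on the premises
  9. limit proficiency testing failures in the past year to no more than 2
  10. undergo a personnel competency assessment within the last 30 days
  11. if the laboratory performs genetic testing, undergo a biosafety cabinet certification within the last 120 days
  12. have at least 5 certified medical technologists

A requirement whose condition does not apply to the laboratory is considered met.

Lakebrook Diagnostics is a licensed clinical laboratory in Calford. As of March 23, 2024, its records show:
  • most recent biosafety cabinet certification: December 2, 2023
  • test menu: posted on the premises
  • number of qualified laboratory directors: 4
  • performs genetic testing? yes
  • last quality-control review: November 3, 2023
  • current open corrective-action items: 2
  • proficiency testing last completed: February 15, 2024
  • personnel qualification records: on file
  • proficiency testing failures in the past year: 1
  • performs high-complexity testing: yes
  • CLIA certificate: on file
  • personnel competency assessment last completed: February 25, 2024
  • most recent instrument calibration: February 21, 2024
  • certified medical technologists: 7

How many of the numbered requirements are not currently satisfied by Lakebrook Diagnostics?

0

1. qualified laboratory directors 4 ≥ 2 → met
2. personnel qualification records present → met
3. proficiency testing 37 days ago vs limit 60 → met
4. condition 'performs high-complexity testing' holds; open corrective-action items 2 ≤ 2 → met
5. instrument calibration 31 days ago vs limit 45 → met
6. CLIA certificate present → met
7. quality-control review 141 days ago vs limit 180 → met
8. test menu present → met
9. proficiency testing failures in the past year 1 ≤ 2 → met
10. personnel competency assessment 27 days ago vs limit 30 → met
11. condition 'performs genetic testing' holds; biosafety cabinet certification 112 days ago vs limit 120 → met
12. certified medical technologists 7 ≥ 5 → met
Not met: 0 of 12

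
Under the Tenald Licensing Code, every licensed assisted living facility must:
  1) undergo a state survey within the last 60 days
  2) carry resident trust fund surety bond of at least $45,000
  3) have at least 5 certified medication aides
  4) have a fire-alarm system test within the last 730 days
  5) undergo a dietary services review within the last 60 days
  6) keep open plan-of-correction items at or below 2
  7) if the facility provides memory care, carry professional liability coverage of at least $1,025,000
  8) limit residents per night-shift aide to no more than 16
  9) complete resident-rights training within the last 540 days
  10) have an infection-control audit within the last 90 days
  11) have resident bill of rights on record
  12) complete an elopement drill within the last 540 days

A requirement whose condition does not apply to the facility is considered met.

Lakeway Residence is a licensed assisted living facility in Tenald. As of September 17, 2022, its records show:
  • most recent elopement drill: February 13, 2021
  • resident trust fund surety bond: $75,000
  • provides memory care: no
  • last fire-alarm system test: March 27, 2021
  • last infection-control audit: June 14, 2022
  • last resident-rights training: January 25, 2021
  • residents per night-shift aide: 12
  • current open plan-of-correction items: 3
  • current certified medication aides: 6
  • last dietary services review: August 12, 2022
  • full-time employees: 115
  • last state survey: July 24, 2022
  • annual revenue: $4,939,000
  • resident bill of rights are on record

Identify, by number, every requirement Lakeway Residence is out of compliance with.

6, 9, 10, 12

1. state survey 55 days ago vs limit 60 → met
2. resident trust fund surety bond $75,000 ≥ $45,000 → met
3. certified medication aides 6 ≥ 5 → met
4. fire-alarm system test 539 days ago vs limit 730 → met
5. dietary services review 36 days ago vs limit 60 → met
6. open plan-of-correction items 3 > 2 → not met
7. condition 'provides memory care' does not hold → requirement n/a → met
8. residents per night-shift aide 12 ≤ 16 → met
9. resident-rights training 600 days ago vs limit 540 → not met
10. infection-control audit 95 days ago vs limit 90 → not met
11. resident bill of rights present → met
12. elopement drill 581 days ago vs limit 540 → not met
Not met: 6, 9, 10, 12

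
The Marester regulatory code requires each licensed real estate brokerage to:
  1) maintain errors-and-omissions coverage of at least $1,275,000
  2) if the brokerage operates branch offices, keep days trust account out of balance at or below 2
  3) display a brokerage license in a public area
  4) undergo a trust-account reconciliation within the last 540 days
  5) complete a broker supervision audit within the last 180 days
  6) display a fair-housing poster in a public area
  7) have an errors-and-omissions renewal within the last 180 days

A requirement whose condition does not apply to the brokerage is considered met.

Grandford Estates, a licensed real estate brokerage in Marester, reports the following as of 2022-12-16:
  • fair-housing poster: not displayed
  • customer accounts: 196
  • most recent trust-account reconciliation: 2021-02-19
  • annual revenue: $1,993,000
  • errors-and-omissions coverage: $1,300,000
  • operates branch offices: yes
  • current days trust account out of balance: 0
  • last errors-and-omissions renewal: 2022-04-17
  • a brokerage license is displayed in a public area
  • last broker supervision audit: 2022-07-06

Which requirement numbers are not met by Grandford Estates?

4, 6, 7

1. errors-and-omissions coverage $1,300,000 ≥ $1,275,000 → met
2. condition 'operates branch offices' holds; days trust account out of balance 0 ≤ 2 → met
3. brokerage license present → met
4. trust-account reconciliation 665 days ago vs limit 540 → not met
5. broker supervision audit 163 days ago vs limit 180 → met
6. fair-housing poster absent → not met
7. errors-and-omissions renewal 243 days ago vs limit 180 → not met
Not met: 4, 6, 7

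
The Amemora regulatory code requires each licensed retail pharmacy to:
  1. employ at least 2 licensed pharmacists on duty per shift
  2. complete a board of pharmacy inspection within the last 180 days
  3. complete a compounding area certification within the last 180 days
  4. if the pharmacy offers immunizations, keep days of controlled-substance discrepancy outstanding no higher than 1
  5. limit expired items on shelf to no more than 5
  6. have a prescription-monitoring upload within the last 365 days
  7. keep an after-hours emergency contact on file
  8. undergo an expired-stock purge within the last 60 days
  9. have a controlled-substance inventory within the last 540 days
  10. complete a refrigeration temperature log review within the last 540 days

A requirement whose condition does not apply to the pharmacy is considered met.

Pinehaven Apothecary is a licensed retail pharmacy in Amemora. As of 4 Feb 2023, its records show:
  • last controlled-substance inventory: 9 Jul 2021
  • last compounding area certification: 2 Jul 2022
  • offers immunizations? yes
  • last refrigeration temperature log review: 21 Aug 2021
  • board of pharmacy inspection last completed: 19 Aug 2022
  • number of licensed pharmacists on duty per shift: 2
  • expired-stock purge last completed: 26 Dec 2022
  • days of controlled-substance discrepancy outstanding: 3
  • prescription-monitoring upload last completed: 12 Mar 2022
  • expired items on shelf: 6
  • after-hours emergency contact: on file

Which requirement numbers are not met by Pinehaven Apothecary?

1. licensed pharmacists on duty per shift 2 ≥ 2 → met
2. board of pharmacy inspection 169 days ago vs limit 180 → met
3. compounding area certification 217 days ago vs limit 180 → not met
4. condition 'offers immunizations' holds; days of controlled-substance discrepancy outstanding 3 > 1 → not met
5. expired items on shelf 6 > 5 → not met
6. prescription-monitoring upload 329 days ago vs limit 365 → met
7. after-hours emergency contact present → met
8. expired-stock purge 40 days ago vs limit 60 → met
9. controlled-substance inventory 575 days ago vs limit 540 → not met
10. refrigeration temperature log review 532 days ago vs limit 540 → met
Not met: 3, 4, 5, 9

3, 4, 5, 9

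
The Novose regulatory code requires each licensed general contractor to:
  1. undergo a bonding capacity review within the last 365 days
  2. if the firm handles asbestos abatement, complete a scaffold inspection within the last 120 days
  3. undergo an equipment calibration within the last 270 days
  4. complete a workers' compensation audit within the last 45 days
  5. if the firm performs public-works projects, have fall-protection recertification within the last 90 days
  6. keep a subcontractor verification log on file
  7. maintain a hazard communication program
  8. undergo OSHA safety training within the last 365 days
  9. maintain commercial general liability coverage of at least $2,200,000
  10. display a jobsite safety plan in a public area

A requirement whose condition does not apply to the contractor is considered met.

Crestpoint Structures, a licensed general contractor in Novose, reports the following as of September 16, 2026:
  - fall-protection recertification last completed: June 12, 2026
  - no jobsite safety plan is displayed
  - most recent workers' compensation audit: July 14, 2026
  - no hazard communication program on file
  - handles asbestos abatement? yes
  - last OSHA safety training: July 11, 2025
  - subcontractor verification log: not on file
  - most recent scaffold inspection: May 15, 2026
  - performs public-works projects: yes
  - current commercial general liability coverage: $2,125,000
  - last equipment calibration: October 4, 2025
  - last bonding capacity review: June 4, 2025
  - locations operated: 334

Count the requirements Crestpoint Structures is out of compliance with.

1. bonding capacity review 469 days ago vs limit 365 → not met
2. condition 'handles asbestos abatement' holds; scaffold inspection 124 days ago vs limit 120 → not met
3. equipment calibration 347 days ago vs limit 270 → not met
4. workers' compensation audit 64 days ago vs limit 45 → not met
5. condition 'performs public-works projects' holds; fall-protection recertification 96 days ago vs limit 90 → not met
6. subcontractor verification log absent → not met
7. hazard communication program absent → not met
8. OSHA safety training 432 days ago vs limit 365 → not met
9. commercial general liability coverage $2,125,000 < $2,200,000 → not met
10. jobsite safety plan absent → not met
Not met: 10 of 10

10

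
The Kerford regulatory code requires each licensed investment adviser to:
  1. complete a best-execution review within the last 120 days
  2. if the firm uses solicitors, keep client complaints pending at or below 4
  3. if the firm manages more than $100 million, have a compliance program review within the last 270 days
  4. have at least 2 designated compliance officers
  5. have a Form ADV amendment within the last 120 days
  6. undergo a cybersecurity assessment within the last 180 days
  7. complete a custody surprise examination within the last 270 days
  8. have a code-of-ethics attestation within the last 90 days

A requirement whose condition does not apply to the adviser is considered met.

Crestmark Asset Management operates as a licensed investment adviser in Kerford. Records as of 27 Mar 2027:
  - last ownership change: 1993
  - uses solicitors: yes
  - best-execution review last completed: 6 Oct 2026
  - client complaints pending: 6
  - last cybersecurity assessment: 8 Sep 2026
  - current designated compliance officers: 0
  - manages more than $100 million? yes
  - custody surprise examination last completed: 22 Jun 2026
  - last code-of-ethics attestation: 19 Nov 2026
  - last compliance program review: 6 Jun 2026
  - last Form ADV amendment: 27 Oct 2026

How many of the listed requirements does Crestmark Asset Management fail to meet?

1. best-execution review 172 days ago vs limit 120 → not met
2. condition 'uses solicitors' holds; client complaints pending 6 > 4 → not met
3. condition 'manages more than $100 million' holds; compliance program review 294 days ago vs limit 270 → not met
4. designated compliance officers 0 < 2 → not met
5. Form ADV amendment 151 days ago vs limit 120 → not met
6. cybersecurity assessment 200 days ago vs limit 180 → not met
7. custody surprise examination 278 days ago vs limit 270 → not met
8. code-of-ethics attestation 128 days ago vs limit 90 → not met
Not met: 8 of 8

8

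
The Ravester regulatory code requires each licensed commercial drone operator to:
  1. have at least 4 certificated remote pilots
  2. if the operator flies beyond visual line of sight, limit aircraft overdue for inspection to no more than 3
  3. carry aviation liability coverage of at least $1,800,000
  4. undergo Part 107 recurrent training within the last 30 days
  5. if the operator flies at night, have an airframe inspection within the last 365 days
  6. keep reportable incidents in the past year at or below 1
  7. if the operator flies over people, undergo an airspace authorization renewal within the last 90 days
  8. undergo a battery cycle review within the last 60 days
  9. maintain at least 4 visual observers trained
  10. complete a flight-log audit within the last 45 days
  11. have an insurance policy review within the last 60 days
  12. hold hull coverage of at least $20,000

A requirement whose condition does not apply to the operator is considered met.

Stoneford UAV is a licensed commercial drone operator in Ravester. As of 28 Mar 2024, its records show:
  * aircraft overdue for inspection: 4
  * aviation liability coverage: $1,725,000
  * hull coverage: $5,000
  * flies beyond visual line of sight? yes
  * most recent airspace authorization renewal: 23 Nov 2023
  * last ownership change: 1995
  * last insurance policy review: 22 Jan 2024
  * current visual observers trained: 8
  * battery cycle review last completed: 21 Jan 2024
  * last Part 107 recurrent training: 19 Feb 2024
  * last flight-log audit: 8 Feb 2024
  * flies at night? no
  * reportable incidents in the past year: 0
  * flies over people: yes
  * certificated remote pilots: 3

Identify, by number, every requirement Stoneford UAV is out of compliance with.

1. certificated remote pilots 3 < 4 → not met
2. condition 'flies beyond visual line of sight' holds; aircraft overdue for inspection 4 > 3 → not met
3. aviation liability coverage $1,725,000 < $1,800,000 → not met
4. Part 107 recurrent training 38 days ago vs limit 30 → not met
5. condition 'flies at night' does not hold → requirement n/a → met
6. reportable incidents in the past year 0 ≤ 1 → met
7. condition 'flies over people' holds; airspace authorization renewal 126 days ago vs limit 90 → not met
8. battery cycle review 67 days ago vs limit 60 → not met
9. visual observers trained 8 ≥ 4 → met
10. flight-log audit 49 days ago vs limit 45 → not met
11. insurance policy review 66 days ago vs limit 60 → not met
12. hull coverage $5,000 < $20,000 → not met
Not met: 1, 2, 3, 4, 7, 8, 10, 11, 12

1, 2, 3, 4, 7, 8, 10, 11, 12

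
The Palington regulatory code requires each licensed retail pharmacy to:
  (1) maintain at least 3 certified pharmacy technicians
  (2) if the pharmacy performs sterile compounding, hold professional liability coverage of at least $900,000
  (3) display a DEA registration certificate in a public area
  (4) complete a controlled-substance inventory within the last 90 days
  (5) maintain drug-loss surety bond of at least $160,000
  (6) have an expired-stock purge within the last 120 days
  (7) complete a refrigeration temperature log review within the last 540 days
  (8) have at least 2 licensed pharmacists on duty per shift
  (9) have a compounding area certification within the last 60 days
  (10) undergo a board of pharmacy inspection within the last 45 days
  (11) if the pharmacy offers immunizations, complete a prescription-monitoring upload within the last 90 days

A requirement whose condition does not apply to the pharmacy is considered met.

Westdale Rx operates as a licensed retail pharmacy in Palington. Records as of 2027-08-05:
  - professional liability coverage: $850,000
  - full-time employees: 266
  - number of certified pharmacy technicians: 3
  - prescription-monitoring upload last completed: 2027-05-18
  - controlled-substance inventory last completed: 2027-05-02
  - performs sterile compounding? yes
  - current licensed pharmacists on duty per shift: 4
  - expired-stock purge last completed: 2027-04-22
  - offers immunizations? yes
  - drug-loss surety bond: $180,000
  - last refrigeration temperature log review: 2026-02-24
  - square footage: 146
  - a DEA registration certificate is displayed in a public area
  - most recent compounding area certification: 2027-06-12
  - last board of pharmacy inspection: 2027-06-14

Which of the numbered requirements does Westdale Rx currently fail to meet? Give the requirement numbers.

1. certified pharmacy technicians 3 ≥ 3 → met
2. condition 'performs sterile compounding' holds; professional liability coverage $850,000 < $900,000 → not met
3. DEA registration certificate present → met
4. controlled-substance inventory 95 days ago vs limit 90 → not met
5. drug-loss surety bond $180,000 ≥ $160,000 → met
6. expired-stock purge 105 days ago vs limit 120 → met
7. refrigeration temperature log review 527 days ago vs limit 540 → met
8. licensed pharmacists on duty per shift 4 ≥ 2 → met
9. compounding area certification 54 days ago vs limit 60 → met
10. board of pharmacy inspection 52 days ago vs limit 45 → not met
11. condition 'offers immunizations' holds; prescription-monitoring upload 79 days ago vs limit 90 → met
Not met: 2, 4, 10

2, 4, 10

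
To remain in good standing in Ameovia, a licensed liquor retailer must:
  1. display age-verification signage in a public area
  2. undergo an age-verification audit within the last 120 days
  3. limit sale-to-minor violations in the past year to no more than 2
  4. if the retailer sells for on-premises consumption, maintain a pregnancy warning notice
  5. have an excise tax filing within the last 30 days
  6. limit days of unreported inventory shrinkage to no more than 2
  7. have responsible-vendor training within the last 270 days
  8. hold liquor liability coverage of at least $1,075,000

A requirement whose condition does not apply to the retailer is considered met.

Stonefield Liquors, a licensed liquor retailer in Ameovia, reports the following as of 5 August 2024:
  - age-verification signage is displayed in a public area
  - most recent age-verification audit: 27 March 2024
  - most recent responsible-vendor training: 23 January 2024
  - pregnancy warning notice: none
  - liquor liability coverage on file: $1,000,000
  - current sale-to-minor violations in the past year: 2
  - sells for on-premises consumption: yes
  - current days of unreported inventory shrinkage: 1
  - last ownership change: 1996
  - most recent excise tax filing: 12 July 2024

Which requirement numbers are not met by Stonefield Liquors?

2, 4, 8

1. age-verification signage present → met
2. age-verification audit 131 days ago vs limit 120 → not met
3. sale-to-minor violations in the past year 2 ≤ 2 → met
4. condition 'sells for on-premises consumption' holds; pregnancy warning notice absent → not met
5. excise tax filing 24 days ago vs limit 30 → met
6. days of unreported inventory shrinkage 1 ≤ 2 → met
7. responsible-vendor training 195 days ago vs limit 270 → met
8. liquor liability coverage $1,000,000 < $1,075,000 → not met
Not met: 2, 4, 8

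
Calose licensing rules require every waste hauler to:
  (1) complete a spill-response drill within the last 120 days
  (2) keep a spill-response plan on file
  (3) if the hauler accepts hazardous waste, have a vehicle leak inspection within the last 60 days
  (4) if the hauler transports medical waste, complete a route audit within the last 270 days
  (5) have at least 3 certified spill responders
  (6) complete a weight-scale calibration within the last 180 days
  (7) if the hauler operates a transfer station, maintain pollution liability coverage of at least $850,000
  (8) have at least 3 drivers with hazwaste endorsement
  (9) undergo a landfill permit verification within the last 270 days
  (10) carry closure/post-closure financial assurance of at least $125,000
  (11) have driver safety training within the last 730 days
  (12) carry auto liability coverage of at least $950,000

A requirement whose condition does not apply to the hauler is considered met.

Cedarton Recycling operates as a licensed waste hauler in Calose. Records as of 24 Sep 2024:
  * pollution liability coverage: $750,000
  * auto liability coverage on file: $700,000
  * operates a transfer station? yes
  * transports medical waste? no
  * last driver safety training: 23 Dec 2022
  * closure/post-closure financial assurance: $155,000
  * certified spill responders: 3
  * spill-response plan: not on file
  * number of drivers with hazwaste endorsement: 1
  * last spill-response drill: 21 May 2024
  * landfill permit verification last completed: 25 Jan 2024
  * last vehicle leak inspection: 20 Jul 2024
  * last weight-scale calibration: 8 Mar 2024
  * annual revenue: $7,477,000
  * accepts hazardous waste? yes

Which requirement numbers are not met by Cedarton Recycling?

1, 2, 3, 6, 7, 8, 12

1. spill-response drill 126 days ago vs limit 120 → not met
2. spill-response plan absent → not met
3. condition 'accepts hazardous waste' holds; vehicle leak inspection 66 days ago vs limit 60 → not met
4. condition 'transports medical waste' does not hold → requirement n/a → met
5. certified spill responders 3 ≥ 3 → met
6. weight-scale calibration 200 days ago vs limit 180 → not met
7. condition 'operates a transfer station' holds; pollution liability coverage $750,000 < $850,000 → not met
8. drivers with hazwaste endorsement 1 < 3 → not met
9. landfill permit verification 243 days ago vs limit 270 → met
10. closure/post-closure financial assurance $155,000 ≥ $125,000 → met
11. driver safety training 641 days ago vs limit 730 → met
12. auto liability coverage $700,000 < $950,000 → not met
Not met: 1, 2, 3, 6, 7, 8, 12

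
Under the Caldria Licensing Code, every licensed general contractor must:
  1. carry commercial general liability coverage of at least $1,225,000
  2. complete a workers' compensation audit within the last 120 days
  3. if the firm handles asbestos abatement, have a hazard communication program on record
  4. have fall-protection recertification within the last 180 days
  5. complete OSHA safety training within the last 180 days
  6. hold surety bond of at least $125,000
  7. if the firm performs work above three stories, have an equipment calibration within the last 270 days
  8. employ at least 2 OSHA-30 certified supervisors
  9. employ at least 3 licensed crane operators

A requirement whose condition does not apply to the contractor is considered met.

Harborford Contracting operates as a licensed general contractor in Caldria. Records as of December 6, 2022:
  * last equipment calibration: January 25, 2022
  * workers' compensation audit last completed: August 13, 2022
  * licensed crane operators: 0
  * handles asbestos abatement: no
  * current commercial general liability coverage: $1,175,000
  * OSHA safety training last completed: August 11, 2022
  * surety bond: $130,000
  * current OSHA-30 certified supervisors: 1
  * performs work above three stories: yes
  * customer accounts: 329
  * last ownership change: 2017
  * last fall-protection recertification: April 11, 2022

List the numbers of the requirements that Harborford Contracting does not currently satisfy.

1, 4, 7, 8, 9

1. commercial general liability coverage $1,175,000 < $1,225,000 → not met
2. workers' compensation audit 115 days ago vs limit 120 → met
3. condition 'handles asbestos abatement' does not hold → requirement n/a → met
4. fall-protection recertification 239 days ago vs limit 180 → not met
5. OSHA safety training 117 days ago vs limit 180 → met
6. surety bond $130,000 ≥ $125,000 → met
7. condition 'performs work above three stories' holds; equipment calibration 315 days ago vs limit 270 → not met
8. OSHA-30 certified supervisors 1 < 2 → not met
9. licensed crane operators 0 < 3 → not met
Not met: 1, 4, 7, 8, 9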